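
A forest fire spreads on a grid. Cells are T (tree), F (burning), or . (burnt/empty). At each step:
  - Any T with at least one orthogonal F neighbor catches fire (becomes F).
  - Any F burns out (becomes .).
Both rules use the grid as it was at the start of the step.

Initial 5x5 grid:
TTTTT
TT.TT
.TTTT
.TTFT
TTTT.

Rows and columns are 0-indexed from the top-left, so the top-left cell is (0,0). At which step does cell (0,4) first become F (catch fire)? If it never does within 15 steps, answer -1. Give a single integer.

Step 1: cell (0,4)='T' (+4 fires, +1 burnt)
Step 2: cell (0,4)='T' (+5 fires, +4 burnt)
Step 3: cell (0,4)='T' (+4 fires, +5 burnt)
Step 4: cell (0,4)='F' (+4 fires, +4 burnt)
  -> target ignites at step 4
Step 5: cell (0,4)='.' (+2 fires, +4 burnt)
Step 6: cell (0,4)='.' (+1 fires, +2 burnt)
Step 7: cell (0,4)='.' (+0 fires, +1 burnt)
  fire out at step 7

4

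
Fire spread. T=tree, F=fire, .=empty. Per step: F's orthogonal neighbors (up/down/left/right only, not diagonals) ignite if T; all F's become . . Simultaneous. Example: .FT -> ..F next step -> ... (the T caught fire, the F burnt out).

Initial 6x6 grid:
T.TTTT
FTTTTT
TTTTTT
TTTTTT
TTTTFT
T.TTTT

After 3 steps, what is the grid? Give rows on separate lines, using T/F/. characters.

Step 1: 7 trees catch fire, 2 burn out
  F.TTTT
  .FTTTT
  FTTTTT
  TTTTFT
  TTTF.F
  T.TTFT
Step 2: 9 trees catch fire, 7 burn out
  ..TTTT
  ..FTTT
  .FTTFT
  FTTF.F
  TTF...
  T.TF.F
Step 3: 11 trees catch fire, 9 burn out
  ..FTTT
  ...FFT
  ..FF.F
  .FF...
  FF....
  T.F...

..FTTT
...FFT
..FF.F
.FF...
FF....
T.F...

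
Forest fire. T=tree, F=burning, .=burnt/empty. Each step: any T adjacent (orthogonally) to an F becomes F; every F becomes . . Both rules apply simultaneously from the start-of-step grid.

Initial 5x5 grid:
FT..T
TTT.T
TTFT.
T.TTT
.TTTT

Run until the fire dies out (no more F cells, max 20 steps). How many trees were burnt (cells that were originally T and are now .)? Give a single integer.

Step 1: +6 fires, +2 burnt (F count now 6)
Step 2: +4 fires, +6 burnt (F count now 4)
Step 3: +4 fires, +4 burnt (F count now 4)
Step 4: +1 fires, +4 burnt (F count now 1)
Step 5: +0 fires, +1 burnt (F count now 0)
Fire out after step 5
Initially T: 17, now '.': 23
Total burnt (originally-T cells now '.'): 15

Answer: 15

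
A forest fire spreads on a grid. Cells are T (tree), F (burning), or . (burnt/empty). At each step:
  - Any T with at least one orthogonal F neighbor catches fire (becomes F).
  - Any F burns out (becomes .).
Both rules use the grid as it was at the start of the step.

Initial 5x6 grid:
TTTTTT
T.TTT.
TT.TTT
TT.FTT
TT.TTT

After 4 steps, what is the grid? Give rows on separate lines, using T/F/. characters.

Step 1: 3 trees catch fire, 1 burn out
  TTTTTT
  T.TTT.
  TT.FTT
  TT..FT
  TT.FTT
Step 2: 4 trees catch fire, 3 burn out
  TTTTTT
  T.TFT.
  TT..FT
  TT...F
  TT..FT
Step 3: 5 trees catch fire, 4 burn out
  TTTFTT
  T.F.F.
  TT...F
  TT....
  TT...F
Step 4: 2 trees catch fire, 5 burn out
  TTF.FT
  T.....
  TT....
  TT....
  TT....

TTF.FT
T.....
TT....
TT....
TT....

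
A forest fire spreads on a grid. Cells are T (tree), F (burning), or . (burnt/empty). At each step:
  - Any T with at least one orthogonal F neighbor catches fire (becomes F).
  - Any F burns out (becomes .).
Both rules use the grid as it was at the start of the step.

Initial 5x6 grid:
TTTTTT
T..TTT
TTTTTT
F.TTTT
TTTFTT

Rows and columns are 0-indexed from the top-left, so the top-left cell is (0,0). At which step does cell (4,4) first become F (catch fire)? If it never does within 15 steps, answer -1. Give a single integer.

Step 1: cell (4,4)='F' (+5 fires, +2 burnt)
  -> target ignites at step 1
Step 2: cell (4,4)='.' (+7 fires, +5 burnt)
Step 3: cell (4,4)='.' (+5 fires, +7 burnt)
Step 4: cell (4,4)='.' (+4 fires, +5 burnt)
Step 5: cell (4,4)='.' (+3 fires, +4 burnt)
Step 6: cell (4,4)='.' (+1 fires, +3 burnt)
Step 7: cell (4,4)='.' (+0 fires, +1 burnt)
  fire out at step 7

1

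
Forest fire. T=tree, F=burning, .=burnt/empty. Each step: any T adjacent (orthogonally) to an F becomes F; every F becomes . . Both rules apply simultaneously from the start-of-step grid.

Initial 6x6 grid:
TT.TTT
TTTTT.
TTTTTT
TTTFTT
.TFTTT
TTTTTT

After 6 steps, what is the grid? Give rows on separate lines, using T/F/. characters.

Step 1: 6 trees catch fire, 2 burn out
  TT.TTT
  TTTTT.
  TTTFTT
  TTF.FT
  .F.FTT
  TTFTTT
Step 2: 8 trees catch fire, 6 burn out
  TT.TTT
  TTTFT.
  TTF.FT
  TF...F
  ....FT
  TF.FTT
Step 3: 9 trees catch fire, 8 burn out
  TT.FTT
  TTF.F.
  TF...F
  F.....
  .....F
  F...FT
Step 4: 4 trees catch fire, 9 burn out
  TT..FT
  TF....
  F.....
  ......
  ......
  .....F
Step 5: 3 trees catch fire, 4 burn out
  TF...F
  F.....
  ......
  ......
  ......
  ......
Step 6: 1 trees catch fire, 3 burn out
  F.....
  ......
  ......
  ......
  ......
  ......

F.....
......
......
......
......
......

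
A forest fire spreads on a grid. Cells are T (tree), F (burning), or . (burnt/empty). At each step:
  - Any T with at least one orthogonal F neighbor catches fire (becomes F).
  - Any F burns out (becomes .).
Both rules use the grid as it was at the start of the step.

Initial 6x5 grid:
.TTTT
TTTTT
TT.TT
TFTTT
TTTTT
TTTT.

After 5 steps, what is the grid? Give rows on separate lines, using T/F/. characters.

Step 1: 4 trees catch fire, 1 burn out
  .TTTT
  TTTTT
  TF.TT
  F.FTT
  TFTTT
  TTTT.
Step 2: 6 trees catch fire, 4 burn out
  .TTTT
  TFTTT
  F..TT
  ...FT
  F.FTT
  TFTT.
Step 3: 8 trees catch fire, 6 burn out
  .FTTT
  F.FTT
  ...FT
  ....F
  ...FT
  F.FT.
Step 4: 5 trees catch fire, 8 burn out
  ..FTT
  ...FT
  ....F
  .....
  ....F
  ...F.
Step 5: 2 trees catch fire, 5 burn out
  ...FT
  ....F
  .....
  .....
  .....
  .....

...FT
....F
.....
.....
.....
.....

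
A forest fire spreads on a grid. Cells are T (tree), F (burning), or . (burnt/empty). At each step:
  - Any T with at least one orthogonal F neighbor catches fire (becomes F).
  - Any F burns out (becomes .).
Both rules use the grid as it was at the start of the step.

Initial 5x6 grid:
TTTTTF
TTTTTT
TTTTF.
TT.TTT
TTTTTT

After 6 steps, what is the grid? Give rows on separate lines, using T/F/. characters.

Step 1: 5 trees catch fire, 2 burn out
  TTTTF.
  TTTTFF
  TTTF..
  TT.TFT
  TTTTTT
Step 2: 6 trees catch fire, 5 burn out
  TTTF..
  TTTF..
  TTF...
  TT.F.F
  TTTTFT
Step 3: 5 trees catch fire, 6 burn out
  TTF...
  TTF...
  TF....
  TT....
  TTTF.F
Step 4: 5 trees catch fire, 5 burn out
  TF....
  TF....
  F.....
  TF....
  TTF...
Step 5: 4 trees catch fire, 5 burn out
  F.....
  F.....
  ......
  F.....
  TF....
Step 6: 1 trees catch fire, 4 burn out
  ......
  ......
  ......
  ......
  F.....

......
......
......
......
F.....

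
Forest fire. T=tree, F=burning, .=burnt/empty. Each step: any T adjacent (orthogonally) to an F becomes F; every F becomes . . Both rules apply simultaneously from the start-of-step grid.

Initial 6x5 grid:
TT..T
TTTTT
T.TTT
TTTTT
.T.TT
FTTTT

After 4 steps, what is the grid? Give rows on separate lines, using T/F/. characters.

Step 1: 1 trees catch fire, 1 burn out
  TT..T
  TTTTT
  T.TTT
  TTTTT
  .T.TT
  .FTTT
Step 2: 2 trees catch fire, 1 burn out
  TT..T
  TTTTT
  T.TTT
  TTTTT
  .F.TT
  ..FTT
Step 3: 2 trees catch fire, 2 burn out
  TT..T
  TTTTT
  T.TTT
  TFTTT
  ...TT
  ...FT
Step 4: 4 trees catch fire, 2 burn out
  TT..T
  TTTTT
  T.TTT
  F.FTT
  ...FT
  ....F

TT..T
TTTTT
T.TTT
F.FTT
...FT
....F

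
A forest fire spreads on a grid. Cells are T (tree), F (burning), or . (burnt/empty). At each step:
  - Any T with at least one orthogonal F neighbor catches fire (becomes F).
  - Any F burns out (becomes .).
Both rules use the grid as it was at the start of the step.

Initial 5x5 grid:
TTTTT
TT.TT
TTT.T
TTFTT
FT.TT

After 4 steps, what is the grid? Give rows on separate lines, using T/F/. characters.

Step 1: 5 trees catch fire, 2 burn out
  TTTTT
  TT.TT
  TTF.T
  FF.FT
  .F.TT
Step 2: 4 trees catch fire, 5 burn out
  TTTTT
  TT.TT
  FF..T
  ....F
  ...FT
Step 3: 4 trees catch fire, 4 burn out
  TTTTT
  FF.TT
  ....F
  .....
  ....F
Step 4: 3 trees catch fire, 4 burn out
  FFTTT
  ...TF
  .....
  .....
  .....

FFTTT
...TF
.....
.....
.....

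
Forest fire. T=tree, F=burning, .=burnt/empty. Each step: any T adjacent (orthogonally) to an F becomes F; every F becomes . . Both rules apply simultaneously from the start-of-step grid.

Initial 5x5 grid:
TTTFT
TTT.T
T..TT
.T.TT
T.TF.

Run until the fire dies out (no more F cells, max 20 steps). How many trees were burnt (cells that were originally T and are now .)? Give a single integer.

Step 1: +4 fires, +2 burnt (F count now 4)
Step 2: +5 fires, +4 burnt (F count now 5)
Step 3: +3 fires, +5 burnt (F count now 3)
Step 4: +1 fires, +3 burnt (F count now 1)
Step 5: +1 fires, +1 burnt (F count now 1)
Step 6: +0 fires, +1 burnt (F count now 0)
Fire out after step 6
Initially T: 16, now '.': 23
Total burnt (originally-T cells now '.'): 14

Answer: 14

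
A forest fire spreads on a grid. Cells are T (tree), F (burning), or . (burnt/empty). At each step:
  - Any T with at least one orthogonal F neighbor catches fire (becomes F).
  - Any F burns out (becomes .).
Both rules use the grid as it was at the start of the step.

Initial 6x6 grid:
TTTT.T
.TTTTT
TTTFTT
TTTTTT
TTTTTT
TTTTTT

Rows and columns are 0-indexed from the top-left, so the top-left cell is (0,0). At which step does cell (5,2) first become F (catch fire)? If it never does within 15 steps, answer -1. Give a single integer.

Step 1: cell (5,2)='T' (+4 fires, +1 burnt)
Step 2: cell (5,2)='T' (+8 fires, +4 burnt)
Step 3: cell (5,2)='T' (+9 fires, +8 burnt)
Step 4: cell (5,2)='F' (+7 fires, +9 burnt)
  -> target ignites at step 4
Step 5: cell (5,2)='.' (+4 fires, +7 burnt)
Step 6: cell (5,2)='.' (+1 fires, +4 burnt)
Step 7: cell (5,2)='.' (+0 fires, +1 burnt)
  fire out at step 7

4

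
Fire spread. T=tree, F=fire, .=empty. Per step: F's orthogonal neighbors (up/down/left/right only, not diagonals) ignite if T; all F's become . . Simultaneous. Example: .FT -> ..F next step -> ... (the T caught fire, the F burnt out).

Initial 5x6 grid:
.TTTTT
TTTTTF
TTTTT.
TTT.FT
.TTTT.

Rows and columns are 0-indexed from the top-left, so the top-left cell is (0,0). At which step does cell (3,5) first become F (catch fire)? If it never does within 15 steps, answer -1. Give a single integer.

Step 1: cell (3,5)='F' (+5 fires, +2 burnt)
  -> target ignites at step 1
Step 2: cell (3,5)='.' (+4 fires, +5 burnt)
Step 3: cell (3,5)='.' (+4 fires, +4 burnt)
Step 4: cell (3,5)='.' (+5 fires, +4 burnt)
Step 5: cell (3,5)='.' (+4 fires, +5 burnt)
Step 6: cell (3,5)='.' (+1 fires, +4 burnt)
Step 7: cell (3,5)='.' (+0 fires, +1 burnt)
  fire out at step 7

1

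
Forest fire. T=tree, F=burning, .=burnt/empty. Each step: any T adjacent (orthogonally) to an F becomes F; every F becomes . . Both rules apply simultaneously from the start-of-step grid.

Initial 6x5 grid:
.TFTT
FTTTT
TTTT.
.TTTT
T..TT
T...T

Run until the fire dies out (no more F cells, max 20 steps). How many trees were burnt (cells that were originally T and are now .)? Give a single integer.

Step 1: +5 fires, +2 burnt (F count now 5)
Step 2: +4 fires, +5 burnt (F count now 4)
Step 3: +4 fires, +4 burnt (F count now 4)
Step 4: +1 fires, +4 burnt (F count now 1)
Step 5: +2 fires, +1 burnt (F count now 2)
Step 6: +1 fires, +2 burnt (F count now 1)
Step 7: +1 fires, +1 burnt (F count now 1)
Step 8: +0 fires, +1 burnt (F count now 0)
Fire out after step 8
Initially T: 20, now '.': 28
Total burnt (originally-T cells now '.'): 18

Answer: 18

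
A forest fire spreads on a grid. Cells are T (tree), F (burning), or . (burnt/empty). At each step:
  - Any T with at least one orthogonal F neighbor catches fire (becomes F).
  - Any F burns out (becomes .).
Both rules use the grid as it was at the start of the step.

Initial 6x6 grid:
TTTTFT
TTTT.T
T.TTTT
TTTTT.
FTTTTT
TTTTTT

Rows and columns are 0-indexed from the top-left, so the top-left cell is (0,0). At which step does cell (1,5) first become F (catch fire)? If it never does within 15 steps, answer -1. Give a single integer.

Step 1: cell (1,5)='T' (+5 fires, +2 burnt)
Step 2: cell (1,5)='F' (+7 fires, +5 burnt)
  -> target ignites at step 2
Step 3: cell (1,5)='.' (+8 fires, +7 burnt)
Step 4: cell (1,5)='.' (+7 fires, +8 burnt)
Step 5: cell (1,5)='.' (+3 fires, +7 burnt)
Step 6: cell (1,5)='.' (+1 fires, +3 burnt)
Step 7: cell (1,5)='.' (+0 fires, +1 burnt)
  fire out at step 7

2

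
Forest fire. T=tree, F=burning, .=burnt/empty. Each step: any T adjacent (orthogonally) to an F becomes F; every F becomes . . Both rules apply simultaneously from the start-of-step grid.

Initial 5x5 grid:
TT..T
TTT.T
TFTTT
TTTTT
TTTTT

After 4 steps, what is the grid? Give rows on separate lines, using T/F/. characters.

Step 1: 4 trees catch fire, 1 burn out
  TT..T
  TFT.T
  F.FTT
  TFTTT
  TTTTT
Step 2: 7 trees catch fire, 4 burn out
  TF..T
  F.F.T
  ...FT
  F.FTT
  TFTTT
Step 3: 5 trees catch fire, 7 burn out
  F...T
  ....T
  ....F
  ...FT
  F.FTT
Step 4: 3 trees catch fire, 5 burn out
  ....T
  ....F
  .....
  ....F
  ...FT

....T
....F
.....
....F
...FT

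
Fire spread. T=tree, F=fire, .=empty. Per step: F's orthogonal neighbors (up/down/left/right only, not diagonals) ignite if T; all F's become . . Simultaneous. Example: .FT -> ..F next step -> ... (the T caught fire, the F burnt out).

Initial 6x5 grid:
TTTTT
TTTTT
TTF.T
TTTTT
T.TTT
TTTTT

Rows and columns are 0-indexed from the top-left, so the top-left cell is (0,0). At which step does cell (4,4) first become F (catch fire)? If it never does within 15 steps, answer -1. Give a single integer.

Step 1: cell (4,4)='T' (+3 fires, +1 burnt)
Step 2: cell (4,4)='T' (+7 fires, +3 burnt)
Step 3: cell (4,4)='T' (+8 fires, +7 burnt)
Step 4: cell (4,4)='F' (+7 fires, +8 burnt)
  -> target ignites at step 4
Step 5: cell (4,4)='.' (+2 fires, +7 burnt)
Step 6: cell (4,4)='.' (+0 fires, +2 burnt)
  fire out at step 6

4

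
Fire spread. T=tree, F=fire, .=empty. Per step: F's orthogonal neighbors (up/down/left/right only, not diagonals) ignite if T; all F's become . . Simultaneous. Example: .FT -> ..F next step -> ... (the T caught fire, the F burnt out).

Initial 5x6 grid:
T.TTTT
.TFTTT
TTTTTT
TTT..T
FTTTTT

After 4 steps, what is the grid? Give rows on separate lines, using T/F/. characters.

Step 1: 6 trees catch fire, 2 burn out
  T.FTTT
  .F.FTT
  TTFTTT
  FTT..T
  .FTTTT
Step 2: 8 trees catch fire, 6 burn out
  T..FTT
  ....FT
  FF.FTT
  .FF..T
  ..FTTT
Step 3: 4 trees catch fire, 8 burn out
  T...FT
  .....F
  ....FT
  .....T
  ...FTT
Step 4: 3 trees catch fire, 4 burn out
  T....F
  ......
  .....F
  .....T
  ....FT

T....F
......
.....F
.....T
....FT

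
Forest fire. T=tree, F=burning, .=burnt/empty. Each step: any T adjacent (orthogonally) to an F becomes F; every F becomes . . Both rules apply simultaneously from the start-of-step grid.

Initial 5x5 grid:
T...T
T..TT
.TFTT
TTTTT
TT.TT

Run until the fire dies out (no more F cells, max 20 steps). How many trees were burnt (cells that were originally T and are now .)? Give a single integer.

Step 1: +3 fires, +1 burnt (F count now 3)
Step 2: +4 fires, +3 burnt (F count now 4)
Step 3: +5 fires, +4 burnt (F count now 5)
Step 4: +3 fires, +5 burnt (F count now 3)
Step 5: +0 fires, +3 burnt (F count now 0)
Fire out after step 5
Initially T: 17, now '.': 23
Total burnt (originally-T cells now '.'): 15

Answer: 15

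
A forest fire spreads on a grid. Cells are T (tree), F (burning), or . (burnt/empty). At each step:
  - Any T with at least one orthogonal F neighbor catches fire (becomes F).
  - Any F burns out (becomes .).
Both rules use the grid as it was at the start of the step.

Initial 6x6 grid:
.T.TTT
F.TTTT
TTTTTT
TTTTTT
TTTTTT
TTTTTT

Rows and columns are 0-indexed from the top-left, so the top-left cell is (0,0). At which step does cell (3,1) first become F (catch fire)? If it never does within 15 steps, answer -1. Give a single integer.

Step 1: cell (3,1)='T' (+1 fires, +1 burnt)
Step 2: cell (3,1)='T' (+2 fires, +1 burnt)
Step 3: cell (3,1)='F' (+3 fires, +2 burnt)
  -> target ignites at step 3
Step 4: cell (3,1)='.' (+5 fires, +3 burnt)
Step 5: cell (3,1)='.' (+5 fires, +5 burnt)
Step 6: cell (3,1)='.' (+6 fires, +5 burnt)
Step 7: cell (3,1)='.' (+5 fires, +6 burnt)
Step 8: cell (3,1)='.' (+3 fires, +5 burnt)
Step 9: cell (3,1)='.' (+1 fires, +3 burnt)
Step 10: cell (3,1)='.' (+0 fires, +1 burnt)
  fire out at step 10

3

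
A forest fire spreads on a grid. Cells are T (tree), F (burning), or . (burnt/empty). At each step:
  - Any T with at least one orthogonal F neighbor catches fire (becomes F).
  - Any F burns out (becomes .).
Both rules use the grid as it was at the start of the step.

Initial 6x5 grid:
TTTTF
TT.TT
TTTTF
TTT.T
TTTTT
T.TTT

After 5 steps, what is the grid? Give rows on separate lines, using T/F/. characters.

Step 1: 4 trees catch fire, 2 burn out
  TTTF.
  TT.TF
  TTTF.
  TTT.F
  TTTTT
  T.TTT
Step 2: 4 trees catch fire, 4 burn out
  TTF..
  TT.F.
  TTF..
  TTT..
  TTTTF
  T.TTT
Step 3: 5 trees catch fire, 4 burn out
  TF...
  TT...
  TF...
  TTF..
  TTTF.
  T.TTF
Step 4: 6 trees catch fire, 5 burn out
  F....
  TF...
  F....
  TF...
  TTF..
  T.TF.
Step 5: 4 trees catch fire, 6 burn out
  .....
  F....
  .....
  F....
  TF...
  T.F..

.....
F....
.....
F....
TF...
T.F..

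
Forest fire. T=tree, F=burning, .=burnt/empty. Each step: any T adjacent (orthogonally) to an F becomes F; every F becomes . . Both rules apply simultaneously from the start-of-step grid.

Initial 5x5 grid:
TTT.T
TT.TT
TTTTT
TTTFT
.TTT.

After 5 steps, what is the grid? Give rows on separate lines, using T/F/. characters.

Step 1: 4 trees catch fire, 1 burn out
  TTT.T
  TT.TT
  TTTFT
  TTF.F
  .TTF.
Step 2: 5 trees catch fire, 4 burn out
  TTT.T
  TT.FT
  TTF.F
  TF...
  .TF..
Step 3: 4 trees catch fire, 5 burn out
  TTT.T
  TT..F
  TF...
  F....
  .F...
Step 4: 3 trees catch fire, 4 burn out
  TTT.F
  TF...
  F....
  .....
  .....
Step 5: 2 trees catch fire, 3 burn out
  TFT..
  F....
  .....
  .....
  .....

TFT..
F....
.....
.....
.....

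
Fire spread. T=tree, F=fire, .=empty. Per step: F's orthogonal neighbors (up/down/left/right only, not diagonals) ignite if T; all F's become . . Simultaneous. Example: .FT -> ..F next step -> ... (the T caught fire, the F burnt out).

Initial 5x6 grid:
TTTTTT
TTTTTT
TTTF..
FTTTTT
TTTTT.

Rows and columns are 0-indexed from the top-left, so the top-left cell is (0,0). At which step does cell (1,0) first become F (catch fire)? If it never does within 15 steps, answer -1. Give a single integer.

Step 1: cell (1,0)='T' (+6 fires, +2 burnt)
Step 2: cell (1,0)='F' (+9 fires, +6 burnt)
  -> target ignites at step 2
Step 3: cell (1,0)='.' (+8 fires, +9 burnt)
Step 4: cell (1,0)='.' (+2 fires, +8 burnt)
Step 5: cell (1,0)='.' (+0 fires, +2 burnt)
  fire out at step 5

2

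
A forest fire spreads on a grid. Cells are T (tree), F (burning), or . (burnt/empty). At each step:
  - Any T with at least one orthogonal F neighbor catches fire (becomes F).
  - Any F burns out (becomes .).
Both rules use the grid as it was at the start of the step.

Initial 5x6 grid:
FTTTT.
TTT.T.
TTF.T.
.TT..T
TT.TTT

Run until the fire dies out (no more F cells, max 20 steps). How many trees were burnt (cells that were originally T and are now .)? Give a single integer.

Answer: 15

Derivation:
Step 1: +5 fires, +2 burnt (F count now 5)
Step 2: +4 fires, +5 burnt (F count now 4)
Step 3: +2 fires, +4 burnt (F count now 2)
Step 4: +2 fires, +2 burnt (F count now 2)
Step 5: +1 fires, +2 burnt (F count now 1)
Step 6: +1 fires, +1 burnt (F count now 1)
Step 7: +0 fires, +1 burnt (F count now 0)
Fire out after step 7
Initially T: 19, now '.': 26
Total burnt (originally-T cells now '.'): 15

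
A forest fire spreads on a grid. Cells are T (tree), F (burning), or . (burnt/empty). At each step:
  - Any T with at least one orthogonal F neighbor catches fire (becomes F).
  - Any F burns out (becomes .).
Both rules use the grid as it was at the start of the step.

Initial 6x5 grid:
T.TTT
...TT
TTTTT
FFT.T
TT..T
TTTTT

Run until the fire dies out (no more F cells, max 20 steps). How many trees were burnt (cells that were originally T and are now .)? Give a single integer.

Answer: 20

Derivation:
Step 1: +5 fires, +2 burnt (F count now 5)
Step 2: +3 fires, +5 burnt (F count now 3)
Step 3: +2 fires, +3 burnt (F count now 2)
Step 4: +3 fires, +2 burnt (F count now 3)
Step 5: +4 fires, +3 burnt (F count now 4)
Step 6: +3 fires, +4 burnt (F count now 3)
Step 7: +0 fires, +3 burnt (F count now 0)
Fire out after step 7
Initially T: 21, now '.': 29
Total burnt (originally-T cells now '.'): 20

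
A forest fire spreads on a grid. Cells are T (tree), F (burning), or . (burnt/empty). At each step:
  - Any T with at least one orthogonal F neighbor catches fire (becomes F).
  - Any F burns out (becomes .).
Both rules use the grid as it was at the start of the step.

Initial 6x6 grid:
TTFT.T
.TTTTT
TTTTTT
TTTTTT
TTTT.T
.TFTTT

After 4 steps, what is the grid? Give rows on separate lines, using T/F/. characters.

Step 1: 6 trees catch fire, 2 burn out
  TF.F.T
  .TFTTT
  TTTTTT
  TTTTTT
  TTFT.T
  .F.FTT
Step 2: 8 trees catch fire, 6 burn out
  F....T
  .F.FTT
  TTFTTT
  TTFTTT
  TF.F.T
  ....FT
Step 3: 7 trees catch fire, 8 burn out
  .....T
  ....FT
  TF.FTT
  TF.FTT
  F....T
  .....F
Step 4: 6 trees catch fire, 7 burn out
  .....T
  .....F
  F...FT
  F...FT
  .....F
  ......

.....T
.....F
F...FT
F...FT
.....F
......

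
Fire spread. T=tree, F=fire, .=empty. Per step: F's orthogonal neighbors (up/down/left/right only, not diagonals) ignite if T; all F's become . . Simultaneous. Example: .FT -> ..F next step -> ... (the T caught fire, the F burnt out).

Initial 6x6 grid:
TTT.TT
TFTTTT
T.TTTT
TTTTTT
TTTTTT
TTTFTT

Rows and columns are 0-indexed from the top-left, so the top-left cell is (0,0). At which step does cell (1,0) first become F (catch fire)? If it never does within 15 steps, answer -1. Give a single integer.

Step 1: cell (1,0)='F' (+6 fires, +2 burnt)
  -> target ignites at step 1
Step 2: cell (1,0)='.' (+10 fires, +6 burnt)
Step 3: cell (1,0)='.' (+8 fires, +10 burnt)
Step 4: cell (1,0)='.' (+6 fires, +8 burnt)
Step 5: cell (1,0)='.' (+2 fires, +6 burnt)
Step 6: cell (1,0)='.' (+0 fires, +2 burnt)
  fire out at step 6

1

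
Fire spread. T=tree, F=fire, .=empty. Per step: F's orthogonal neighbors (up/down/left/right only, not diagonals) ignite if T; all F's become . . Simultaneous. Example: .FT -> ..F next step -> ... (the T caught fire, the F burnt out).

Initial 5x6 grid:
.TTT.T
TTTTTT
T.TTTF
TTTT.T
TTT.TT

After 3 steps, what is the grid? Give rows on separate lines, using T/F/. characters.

Step 1: 3 trees catch fire, 1 burn out
  .TTT.T
  TTTTTF
  T.TTF.
  TTTT.F
  TTT.TT
Step 2: 4 trees catch fire, 3 burn out
  .TTT.F
  TTTTF.
  T.TF..
  TTTT..
  TTT.TF
Step 3: 4 trees catch fire, 4 burn out
  .TTT..
  TTTF..
  T.F...
  TTTF..
  TTT.F.

.TTT..
TTTF..
T.F...
TTTF..
TTT.F.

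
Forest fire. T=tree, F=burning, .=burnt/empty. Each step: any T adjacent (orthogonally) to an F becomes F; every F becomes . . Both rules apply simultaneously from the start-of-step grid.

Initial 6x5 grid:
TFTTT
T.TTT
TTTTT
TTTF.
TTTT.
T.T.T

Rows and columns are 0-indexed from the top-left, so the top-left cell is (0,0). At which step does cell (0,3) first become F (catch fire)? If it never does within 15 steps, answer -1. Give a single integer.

Step 1: cell (0,3)='T' (+5 fires, +2 burnt)
Step 2: cell (0,3)='F' (+8 fires, +5 burnt)
  -> target ignites at step 2
Step 3: cell (0,3)='.' (+7 fires, +8 burnt)
Step 4: cell (0,3)='.' (+1 fires, +7 burnt)
Step 5: cell (0,3)='.' (+1 fires, +1 burnt)
Step 6: cell (0,3)='.' (+0 fires, +1 burnt)
  fire out at step 6

2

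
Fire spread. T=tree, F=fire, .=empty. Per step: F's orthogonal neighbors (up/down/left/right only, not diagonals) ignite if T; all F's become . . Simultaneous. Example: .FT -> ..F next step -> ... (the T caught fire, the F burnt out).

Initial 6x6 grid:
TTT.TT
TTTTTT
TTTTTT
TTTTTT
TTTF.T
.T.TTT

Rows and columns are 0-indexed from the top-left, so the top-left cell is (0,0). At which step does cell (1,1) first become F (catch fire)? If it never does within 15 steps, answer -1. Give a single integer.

Step 1: cell (1,1)='T' (+3 fires, +1 burnt)
Step 2: cell (1,1)='T' (+5 fires, +3 burnt)
Step 3: cell (1,1)='T' (+8 fires, +5 burnt)
Step 4: cell (1,1)='T' (+6 fires, +8 burnt)
Step 5: cell (1,1)='F' (+5 fires, +6 burnt)
  -> target ignites at step 5
Step 6: cell (1,1)='.' (+3 fires, +5 burnt)
Step 7: cell (1,1)='.' (+1 fires, +3 burnt)
Step 8: cell (1,1)='.' (+0 fires, +1 burnt)
  fire out at step 8

5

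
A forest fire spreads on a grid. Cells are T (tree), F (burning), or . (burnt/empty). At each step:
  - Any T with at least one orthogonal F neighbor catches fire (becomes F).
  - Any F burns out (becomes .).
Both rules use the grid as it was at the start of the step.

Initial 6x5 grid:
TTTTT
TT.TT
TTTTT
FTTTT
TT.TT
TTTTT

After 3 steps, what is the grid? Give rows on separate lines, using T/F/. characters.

Step 1: 3 trees catch fire, 1 burn out
  TTTTT
  TT.TT
  FTTTT
  .FTTT
  FT.TT
  TTTTT
Step 2: 5 trees catch fire, 3 burn out
  TTTTT
  FT.TT
  .FTTT
  ..FTT
  .F.TT
  FTTTT
Step 3: 5 trees catch fire, 5 burn out
  FTTTT
  .F.TT
  ..FTT
  ...FT
  ...TT
  .FTTT

FTTTT
.F.TT
..FTT
...FT
...TT
.FTTT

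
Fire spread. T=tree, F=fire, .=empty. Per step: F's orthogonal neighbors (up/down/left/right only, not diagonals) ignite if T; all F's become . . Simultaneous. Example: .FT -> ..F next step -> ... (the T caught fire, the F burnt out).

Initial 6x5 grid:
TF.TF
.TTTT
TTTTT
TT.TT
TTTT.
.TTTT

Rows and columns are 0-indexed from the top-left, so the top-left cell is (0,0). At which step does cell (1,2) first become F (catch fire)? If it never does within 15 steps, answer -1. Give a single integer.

Step 1: cell (1,2)='T' (+4 fires, +2 burnt)
Step 2: cell (1,2)='F' (+4 fires, +4 burnt)
  -> target ignites at step 2
Step 3: cell (1,2)='.' (+5 fires, +4 burnt)
Step 4: cell (1,2)='.' (+3 fires, +5 burnt)
Step 5: cell (1,2)='.' (+4 fires, +3 burnt)
Step 6: cell (1,2)='.' (+2 fires, +4 burnt)
Step 7: cell (1,2)='.' (+1 fires, +2 burnt)
Step 8: cell (1,2)='.' (+0 fires, +1 burnt)
  fire out at step 8

2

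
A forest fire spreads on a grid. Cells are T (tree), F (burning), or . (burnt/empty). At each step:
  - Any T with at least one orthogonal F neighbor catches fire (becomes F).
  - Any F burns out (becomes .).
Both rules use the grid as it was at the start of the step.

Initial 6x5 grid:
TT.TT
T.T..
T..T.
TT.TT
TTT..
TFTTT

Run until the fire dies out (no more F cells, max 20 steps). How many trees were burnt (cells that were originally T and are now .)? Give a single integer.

Answer: 13

Derivation:
Step 1: +3 fires, +1 burnt (F count now 3)
Step 2: +4 fires, +3 burnt (F count now 4)
Step 3: +2 fires, +4 burnt (F count now 2)
Step 4: +1 fires, +2 burnt (F count now 1)
Step 5: +1 fires, +1 burnt (F count now 1)
Step 6: +1 fires, +1 burnt (F count now 1)
Step 7: +1 fires, +1 burnt (F count now 1)
Step 8: +0 fires, +1 burnt (F count now 0)
Fire out after step 8
Initially T: 19, now '.': 24
Total burnt (originally-T cells now '.'): 13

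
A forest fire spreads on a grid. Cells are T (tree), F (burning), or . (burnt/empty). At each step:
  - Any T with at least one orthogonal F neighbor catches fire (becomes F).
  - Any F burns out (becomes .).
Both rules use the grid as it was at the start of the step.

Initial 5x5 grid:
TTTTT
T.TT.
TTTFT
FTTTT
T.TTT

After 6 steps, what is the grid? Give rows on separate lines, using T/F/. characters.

Step 1: 7 trees catch fire, 2 burn out
  TTTTT
  T.TF.
  FTF.F
  .FTFT
  F.TTT
Step 2: 7 trees catch fire, 7 burn out
  TTTFT
  F.F..
  .F...
  ..F.F
  ..TFT
Step 3: 5 trees catch fire, 7 burn out
  FTF.F
  .....
  .....
  .....
  ..F.F
Step 4: 1 trees catch fire, 5 burn out
  .F...
  .....
  .....
  .....
  .....
Step 5: 0 trees catch fire, 1 burn out
  .....
  .....
  .....
  .....
  .....
Step 6: 0 trees catch fire, 0 burn out
  .....
  .....
  .....
  .....
  .....

.....
.....
.....
.....
.....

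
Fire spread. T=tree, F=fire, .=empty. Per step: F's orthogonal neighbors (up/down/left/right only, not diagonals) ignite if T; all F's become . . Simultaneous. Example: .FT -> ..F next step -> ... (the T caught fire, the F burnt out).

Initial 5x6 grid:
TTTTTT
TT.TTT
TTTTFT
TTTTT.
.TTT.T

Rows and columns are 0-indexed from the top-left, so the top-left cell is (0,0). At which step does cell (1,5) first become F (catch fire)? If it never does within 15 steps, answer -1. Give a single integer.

Step 1: cell (1,5)='T' (+4 fires, +1 burnt)
Step 2: cell (1,5)='F' (+5 fires, +4 burnt)
  -> target ignites at step 2
Step 3: cell (1,5)='.' (+5 fires, +5 burnt)
Step 4: cell (1,5)='.' (+5 fires, +5 burnt)
Step 5: cell (1,5)='.' (+4 fires, +5 burnt)
Step 6: cell (1,5)='.' (+1 fires, +4 burnt)
Step 7: cell (1,5)='.' (+0 fires, +1 burnt)
  fire out at step 7

2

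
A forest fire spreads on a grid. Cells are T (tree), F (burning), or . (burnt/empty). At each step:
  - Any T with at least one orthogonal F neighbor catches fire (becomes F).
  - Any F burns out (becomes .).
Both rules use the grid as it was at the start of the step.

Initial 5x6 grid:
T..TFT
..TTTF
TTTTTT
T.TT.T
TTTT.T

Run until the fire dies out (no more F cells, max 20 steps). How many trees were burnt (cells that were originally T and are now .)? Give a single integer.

Step 1: +4 fires, +2 burnt (F count now 4)
Step 2: +3 fires, +4 burnt (F count now 3)
Step 3: +3 fires, +3 burnt (F count now 3)
Step 4: +2 fires, +3 burnt (F count now 2)
Step 5: +3 fires, +2 burnt (F count now 3)
Step 6: +2 fires, +3 burnt (F count now 2)
Step 7: +2 fires, +2 burnt (F count now 2)
Step 8: +1 fires, +2 burnt (F count now 1)
Step 9: +0 fires, +1 burnt (F count now 0)
Fire out after step 9
Initially T: 21, now '.': 29
Total burnt (originally-T cells now '.'): 20

Answer: 20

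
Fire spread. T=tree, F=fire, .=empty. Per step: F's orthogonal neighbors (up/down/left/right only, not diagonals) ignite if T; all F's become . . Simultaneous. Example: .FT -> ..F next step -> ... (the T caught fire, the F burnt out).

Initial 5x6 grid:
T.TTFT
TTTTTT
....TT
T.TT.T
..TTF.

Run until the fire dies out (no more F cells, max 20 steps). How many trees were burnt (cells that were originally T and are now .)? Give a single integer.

Step 1: +4 fires, +2 burnt (F count now 4)
Step 2: +6 fires, +4 burnt (F count now 6)
Step 3: +3 fires, +6 burnt (F count now 3)
Step 4: +2 fires, +3 burnt (F count now 2)
Step 5: +1 fires, +2 burnt (F count now 1)
Step 6: +1 fires, +1 burnt (F count now 1)
Step 7: +0 fires, +1 burnt (F count now 0)
Fire out after step 7
Initially T: 18, now '.': 29
Total burnt (originally-T cells now '.'): 17

Answer: 17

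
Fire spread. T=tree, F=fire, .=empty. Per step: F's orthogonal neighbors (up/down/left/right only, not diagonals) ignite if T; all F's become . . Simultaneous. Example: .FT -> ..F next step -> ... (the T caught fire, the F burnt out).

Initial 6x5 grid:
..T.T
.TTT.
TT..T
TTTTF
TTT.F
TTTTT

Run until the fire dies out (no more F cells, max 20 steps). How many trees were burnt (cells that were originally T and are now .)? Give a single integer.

Answer: 19

Derivation:
Step 1: +3 fires, +2 burnt (F count now 3)
Step 2: +2 fires, +3 burnt (F count now 2)
Step 3: +3 fires, +2 burnt (F count now 3)
Step 4: +4 fires, +3 burnt (F count now 4)
Step 5: +4 fires, +4 burnt (F count now 4)
Step 6: +1 fires, +4 burnt (F count now 1)
Step 7: +2 fires, +1 burnt (F count now 2)
Step 8: +0 fires, +2 burnt (F count now 0)
Fire out after step 8
Initially T: 20, now '.': 29
Total burnt (originally-T cells now '.'): 19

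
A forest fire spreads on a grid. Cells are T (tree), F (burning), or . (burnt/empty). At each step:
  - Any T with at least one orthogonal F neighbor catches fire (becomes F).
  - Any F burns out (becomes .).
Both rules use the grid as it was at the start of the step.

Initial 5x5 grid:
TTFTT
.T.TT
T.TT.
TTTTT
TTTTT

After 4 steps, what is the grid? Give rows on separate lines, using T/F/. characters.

Step 1: 2 trees catch fire, 1 burn out
  TF.FT
  .T.TT
  T.TT.
  TTTTT
  TTTTT
Step 2: 4 trees catch fire, 2 burn out
  F...F
  .F.FT
  T.TT.
  TTTTT
  TTTTT
Step 3: 2 trees catch fire, 4 burn out
  .....
  ....F
  T.TF.
  TTTTT
  TTTTT
Step 4: 2 trees catch fire, 2 burn out
  .....
  .....
  T.F..
  TTTFT
  TTTTT

.....
.....
T.F..
TTTFT
TTTTT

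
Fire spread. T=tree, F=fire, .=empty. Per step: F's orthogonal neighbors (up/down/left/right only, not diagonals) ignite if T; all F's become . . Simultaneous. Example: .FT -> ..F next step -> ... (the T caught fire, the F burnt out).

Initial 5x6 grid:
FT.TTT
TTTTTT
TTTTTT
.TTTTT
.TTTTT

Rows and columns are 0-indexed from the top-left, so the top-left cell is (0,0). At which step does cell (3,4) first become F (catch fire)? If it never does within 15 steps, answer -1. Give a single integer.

Step 1: cell (3,4)='T' (+2 fires, +1 burnt)
Step 2: cell (3,4)='T' (+2 fires, +2 burnt)
Step 3: cell (3,4)='T' (+2 fires, +2 burnt)
Step 4: cell (3,4)='T' (+3 fires, +2 burnt)
Step 5: cell (3,4)='T' (+5 fires, +3 burnt)
Step 6: cell (3,4)='T' (+5 fires, +5 burnt)
Step 7: cell (3,4)='F' (+4 fires, +5 burnt)
  -> target ignites at step 7
Step 8: cell (3,4)='.' (+2 fires, +4 burnt)
Step 9: cell (3,4)='.' (+1 fires, +2 burnt)
Step 10: cell (3,4)='.' (+0 fires, +1 burnt)
  fire out at step 10

7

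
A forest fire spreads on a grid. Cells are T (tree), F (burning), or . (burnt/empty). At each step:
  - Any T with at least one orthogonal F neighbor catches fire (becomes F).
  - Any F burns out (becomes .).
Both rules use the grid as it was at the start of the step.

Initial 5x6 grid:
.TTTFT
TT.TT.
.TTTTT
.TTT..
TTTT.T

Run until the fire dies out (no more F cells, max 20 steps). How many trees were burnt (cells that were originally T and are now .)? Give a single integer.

Answer: 20

Derivation:
Step 1: +3 fires, +1 burnt (F count now 3)
Step 2: +3 fires, +3 burnt (F count now 3)
Step 3: +3 fires, +3 burnt (F count now 3)
Step 4: +3 fires, +3 burnt (F count now 3)
Step 5: +4 fires, +3 burnt (F count now 4)
Step 6: +2 fires, +4 burnt (F count now 2)
Step 7: +1 fires, +2 burnt (F count now 1)
Step 8: +1 fires, +1 burnt (F count now 1)
Step 9: +0 fires, +1 burnt (F count now 0)
Fire out after step 9
Initially T: 21, now '.': 29
Total burnt (originally-T cells now '.'): 20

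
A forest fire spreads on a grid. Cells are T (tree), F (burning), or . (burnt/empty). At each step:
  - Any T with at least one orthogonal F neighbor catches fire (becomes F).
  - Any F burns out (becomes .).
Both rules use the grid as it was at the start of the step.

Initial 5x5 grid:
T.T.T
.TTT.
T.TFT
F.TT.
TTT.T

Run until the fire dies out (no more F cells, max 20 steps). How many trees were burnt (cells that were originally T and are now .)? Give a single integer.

Answer: 12

Derivation:
Step 1: +6 fires, +2 burnt (F count now 6)
Step 2: +3 fires, +6 burnt (F count now 3)
Step 3: +3 fires, +3 burnt (F count now 3)
Step 4: +0 fires, +3 burnt (F count now 0)
Fire out after step 4
Initially T: 15, now '.': 22
Total burnt (originally-T cells now '.'): 12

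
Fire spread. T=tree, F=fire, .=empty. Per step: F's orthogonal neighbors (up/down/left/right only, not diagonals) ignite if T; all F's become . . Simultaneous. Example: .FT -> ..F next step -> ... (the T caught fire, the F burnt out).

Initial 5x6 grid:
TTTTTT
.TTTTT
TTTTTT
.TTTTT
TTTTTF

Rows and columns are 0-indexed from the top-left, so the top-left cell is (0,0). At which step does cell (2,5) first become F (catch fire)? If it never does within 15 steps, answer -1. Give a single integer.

Step 1: cell (2,5)='T' (+2 fires, +1 burnt)
Step 2: cell (2,5)='F' (+3 fires, +2 burnt)
  -> target ignites at step 2
Step 3: cell (2,5)='.' (+4 fires, +3 burnt)
Step 4: cell (2,5)='.' (+5 fires, +4 burnt)
Step 5: cell (2,5)='.' (+5 fires, +5 burnt)
Step 6: cell (2,5)='.' (+3 fires, +5 burnt)
Step 7: cell (2,5)='.' (+3 fires, +3 burnt)
Step 8: cell (2,5)='.' (+1 fires, +3 burnt)
Step 9: cell (2,5)='.' (+1 fires, +1 burnt)
Step 10: cell (2,5)='.' (+0 fires, +1 burnt)
  fire out at step 10

2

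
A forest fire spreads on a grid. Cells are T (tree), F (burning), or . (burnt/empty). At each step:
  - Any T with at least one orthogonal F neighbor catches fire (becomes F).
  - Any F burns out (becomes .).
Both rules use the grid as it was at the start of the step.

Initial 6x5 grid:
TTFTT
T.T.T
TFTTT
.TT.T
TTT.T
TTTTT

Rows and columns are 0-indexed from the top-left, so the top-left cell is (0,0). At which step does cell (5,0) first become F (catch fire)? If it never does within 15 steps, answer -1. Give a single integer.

Step 1: cell (5,0)='T' (+6 fires, +2 burnt)
Step 2: cell (5,0)='T' (+6 fires, +6 burnt)
Step 3: cell (5,0)='T' (+5 fires, +6 burnt)
Step 4: cell (5,0)='F' (+3 fires, +5 burnt)
  -> target ignites at step 4
Step 5: cell (5,0)='.' (+2 fires, +3 burnt)
Step 6: cell (5,0)='.' (+1 fires, +2 burnt)
Step 7: cell (5,0)='.' (+0 fires, +1 burnt)
  fire out at step 7

4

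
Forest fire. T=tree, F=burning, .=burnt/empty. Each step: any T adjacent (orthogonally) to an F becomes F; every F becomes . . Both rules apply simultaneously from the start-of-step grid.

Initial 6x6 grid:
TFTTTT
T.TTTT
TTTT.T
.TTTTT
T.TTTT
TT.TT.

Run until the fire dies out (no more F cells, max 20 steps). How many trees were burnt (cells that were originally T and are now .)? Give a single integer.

Step 1: +2 fires, +1 burnt (F count now 2)
Step 2: +3 fires, +2 burnt (F count now 3)
Step 3: +4 fires, +3 burnt (F count now 4)
Step 4: +5 fires, +4 burnt (F count now 5)
Step 5: +4 fires, +5 burnt (F count now 4)
Step 6: +3 fires, +4 burnt (F count now 3)
Step 7: +3 fires, +3 burnt (F count now 3)
Step 8: +2 fires, +3 burnt (F count now 2)
Step 9: +0 fires, +2 burnt (F count now 0)
Fire out after step 9
Initially T: 29, now '.': 33
Total burnt (originally-T cells now '.'): 26

Answer: 26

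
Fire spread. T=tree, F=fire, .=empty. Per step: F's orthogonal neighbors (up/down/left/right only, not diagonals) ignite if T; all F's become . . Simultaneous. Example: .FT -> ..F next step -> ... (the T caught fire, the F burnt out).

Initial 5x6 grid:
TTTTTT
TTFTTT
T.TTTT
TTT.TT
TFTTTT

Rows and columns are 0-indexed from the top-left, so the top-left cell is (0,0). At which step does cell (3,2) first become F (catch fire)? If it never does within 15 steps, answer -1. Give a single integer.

Step 1: cell (3,2)='T' (+7 fires, +2 burnt)
Step 2: cell (3,2)='F' (+8 fires, +7 burnt)
  -> target ignites at step 2
Step 3: cell (3,2)='.' (+6 fires, +8 burnt)
Step 4: cell (3,2)='.' (+4 fires, +6 burnt)
Step 5: cell (3,2)='.' (+1 fires, +4 burnt)
Step 6: cell (3,2)='.' (+0 fires, +1 burnt)
  fire out at step 6

2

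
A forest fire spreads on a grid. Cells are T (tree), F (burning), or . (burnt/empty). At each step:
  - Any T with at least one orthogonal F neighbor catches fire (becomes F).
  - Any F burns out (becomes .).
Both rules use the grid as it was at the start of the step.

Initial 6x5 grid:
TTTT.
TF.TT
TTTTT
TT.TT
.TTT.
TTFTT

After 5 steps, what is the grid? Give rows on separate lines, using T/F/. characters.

Step 1: 6 trees catch fire, 2 burn out
  TFTT.
  F..TT
  TFTTT
  TT.TT
  .TFT.
  TF.FT
Step 2: 9 trees catch fire, 6 burn out
  F.FT.
  ...TT
  F.FTT
  TF.TT
  .F.F.
  F...F
Step 3: 4 trees catch fire, 9 burn out
  ...F.
  ...TT
  ...FT
  F..FT
  .....
  .....
Step 4: 3 trees catch fire, 4 burn out
  .....
  ...FT
  ....F
  ....F
  .....
  .....
Step 5: 1 trees catch fire, 3 burn out
  .....
  ....F
  .....
  .....
  .....
  .....

.....
....F
.....
.....
.....
.....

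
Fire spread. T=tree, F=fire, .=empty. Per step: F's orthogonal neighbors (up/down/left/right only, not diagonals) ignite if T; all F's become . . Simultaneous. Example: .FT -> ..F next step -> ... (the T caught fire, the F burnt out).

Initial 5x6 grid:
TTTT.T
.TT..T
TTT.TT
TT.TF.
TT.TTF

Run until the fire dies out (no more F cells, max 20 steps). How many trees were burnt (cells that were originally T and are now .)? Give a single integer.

Step 1: +3 fires, +2 burnt (F count now 3)
Step 2: +2 fires, +3 burnt (F count now 2)
Step 3: +1 fires, +2 burnt (F count now 1)
Step 4: +1 fires, +1 burnt (F count now 1)
Step 5: +0 fires, +1 burnt (F count now 0)
Fire out after step 5
Initially T: 20, now '.': 17
Total burnt (originally-T cells now '.'): 7

Answer: 7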